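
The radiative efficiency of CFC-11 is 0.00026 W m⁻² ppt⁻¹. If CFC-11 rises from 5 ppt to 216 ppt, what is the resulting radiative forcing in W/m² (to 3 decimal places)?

CFC-11: ΔF = 0.00026 × (216 − 5) = 0.00026 × 211 = 0.0549 W/m².

ΔF = 0.055 W/m²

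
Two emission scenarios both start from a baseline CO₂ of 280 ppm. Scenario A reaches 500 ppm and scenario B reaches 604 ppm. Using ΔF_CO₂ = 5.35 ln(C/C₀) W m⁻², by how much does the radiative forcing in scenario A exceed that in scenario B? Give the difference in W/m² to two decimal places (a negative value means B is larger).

ΔF_A = 5.35 ln(500/280) = 5.35 × 0.57982 = 3.1020 W/m².
ΔF_B = 5.35 ln(604/280) = 5.35 × 0.76878 = 4.1130 W/m².
Difference: 3.1020 − 4.1130 = -1.0110 W/m².
(Equivalently, ΔF_A − ΔF_B = 5.35 ln(500/604) = 5.35 × -0.18897 = -1.0110 W/m².)

ΔF_A − ΔF_B = -1.01 W/m²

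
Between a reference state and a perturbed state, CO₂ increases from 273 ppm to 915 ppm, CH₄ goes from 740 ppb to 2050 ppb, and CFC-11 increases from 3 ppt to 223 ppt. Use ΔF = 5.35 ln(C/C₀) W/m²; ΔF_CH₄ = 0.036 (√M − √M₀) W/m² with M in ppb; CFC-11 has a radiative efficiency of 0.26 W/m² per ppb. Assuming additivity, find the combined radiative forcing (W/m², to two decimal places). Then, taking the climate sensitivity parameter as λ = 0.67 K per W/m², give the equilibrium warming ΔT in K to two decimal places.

ΔF = 7.18 W/m²; ΔT = 4.81 K

CO₂: 5.35 × ln(915/273) = 5.35 × ln(3.35165) = 5.35 × 1.20945 = 6.4706 W/m².
CH₄: 0.036 × (√2050 − √740) = 0.036 × (45.2769 − 27.2029) = 0.036 × 18.0740 = 0.6507 W/m².
CFC-11: Δ = 223 − 3 = 220 ppt = 0.220 ppb; ΔF = 0.26 × 0.220 = 0.0572 W/m².
Total ΔF = 6.4706 + 0.6507 + 0.0572 = 7.1785 W/m².
ΔT = λ ΔF = 0.67 × 7.18 = 4.8106 K.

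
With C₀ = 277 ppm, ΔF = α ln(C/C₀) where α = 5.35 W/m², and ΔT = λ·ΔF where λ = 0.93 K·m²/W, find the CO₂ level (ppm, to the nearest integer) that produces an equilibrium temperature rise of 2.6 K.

Required forcing: ΔF = ΔT/λ = 2.6/0.93 = 2.7957 W/m².
Then ln(C/277) = ΔF/5.35 = 2.7957/5.35 = 0.52256.
So C = 277 × e^0.52256 = 277 × 1.68634 = 467.12 ppm.

C ≈ 467 ppm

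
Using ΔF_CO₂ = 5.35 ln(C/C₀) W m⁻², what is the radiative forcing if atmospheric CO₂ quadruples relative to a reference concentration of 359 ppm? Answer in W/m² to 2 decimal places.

Because the forcing depends only on the ratio C/C₀, the initial concentration does not enter.
ΔF = 5.35 × ln(4) = 5.35 × 1.38629 = 7.4167 W/m².

ΔF = 7.42 W/m²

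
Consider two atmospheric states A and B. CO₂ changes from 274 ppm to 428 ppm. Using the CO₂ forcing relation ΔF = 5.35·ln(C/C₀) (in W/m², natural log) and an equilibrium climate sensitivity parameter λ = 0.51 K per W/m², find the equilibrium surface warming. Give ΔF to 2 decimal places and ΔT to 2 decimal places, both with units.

CO₂: 5.35 × ln(428/274) = 5.35 × ln(1.56204) = 5.35 × 0.44599 = 2.3860 W/m².
ΔT = λ ΔF = 0.51 × 2.39 = 1.2189 K.

ΔF = 2.39 W/m²; ΔT = 1.22 K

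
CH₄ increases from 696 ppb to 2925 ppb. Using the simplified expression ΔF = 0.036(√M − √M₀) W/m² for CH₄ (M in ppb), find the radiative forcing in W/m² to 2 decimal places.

ΔF = 1.00 W/m²

CH₄: 0.036 × (√2925 − √696) = 0.036 × (54.0833 − 26.3818) = 0.036 × 27.7015 = 0.9973 W/m².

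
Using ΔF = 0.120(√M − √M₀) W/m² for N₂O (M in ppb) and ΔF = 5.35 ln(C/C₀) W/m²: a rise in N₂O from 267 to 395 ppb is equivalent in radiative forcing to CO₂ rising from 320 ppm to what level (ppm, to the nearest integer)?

N₂O forcing: 0.120 × (√395 − √267) = 0.120 × (19.8746 − 16.3401) = 0.120 × 3.5345 = 0.42414 W/m².
Set 5.35 ln(C/320) = 0.42414: ln(C/320) = 0.42414/5.35 = 0.07928, so C = 320 × e^0.07928 = 320 × 1.08251 = 346.40 ppm.

C ≈ 346 ppm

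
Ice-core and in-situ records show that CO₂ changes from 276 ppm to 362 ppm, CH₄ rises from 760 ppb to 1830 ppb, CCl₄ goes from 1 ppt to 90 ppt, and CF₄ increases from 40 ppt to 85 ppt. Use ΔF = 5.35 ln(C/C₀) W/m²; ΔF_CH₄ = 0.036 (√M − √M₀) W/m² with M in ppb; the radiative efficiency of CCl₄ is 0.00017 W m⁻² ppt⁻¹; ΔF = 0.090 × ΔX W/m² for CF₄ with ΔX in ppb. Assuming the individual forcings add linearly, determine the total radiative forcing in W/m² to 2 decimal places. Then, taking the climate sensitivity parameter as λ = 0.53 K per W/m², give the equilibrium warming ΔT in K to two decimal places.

ΔF = 2.02 W/m²; ΔT = 1.07 K

CO₂: 5.35 × ln(362/276) = 5.35 × ln(1.31159) = 5.35 × 0.27124 = 1.4511 W/m².
CH₄: 0.036 × (√1830 − √760) = 0.036 × (42.7785 − 27.5681) = 0.036 × 15.2104 = 0.5476 W/m².
CCl₄: ΔF = 0.00017 × (90 − 1) = 0.00017 × 89 = 0.0151 W/m².
CF₄: Δ = 85 − 40 = 45 ppt = 0.045 ppb; ΔF = 0.090 × 0.045 = 0.0041 W/m².
Total ΔF = 1.4511 + 0.5476 + 0.0151 + 0.0041 = 2.0179 W/m².
ΔT = λ ΔF = 0.53 × 2.02 = 1.0706 K.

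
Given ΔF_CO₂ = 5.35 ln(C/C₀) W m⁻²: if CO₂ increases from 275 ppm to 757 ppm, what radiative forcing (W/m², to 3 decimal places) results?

CO₂: 5.35 × ln(757/275) = 5.35 × ln(2.75273) = 5.35 × 1.01259 = 5.4174 W/m².

ΔF = 5.417 W/m²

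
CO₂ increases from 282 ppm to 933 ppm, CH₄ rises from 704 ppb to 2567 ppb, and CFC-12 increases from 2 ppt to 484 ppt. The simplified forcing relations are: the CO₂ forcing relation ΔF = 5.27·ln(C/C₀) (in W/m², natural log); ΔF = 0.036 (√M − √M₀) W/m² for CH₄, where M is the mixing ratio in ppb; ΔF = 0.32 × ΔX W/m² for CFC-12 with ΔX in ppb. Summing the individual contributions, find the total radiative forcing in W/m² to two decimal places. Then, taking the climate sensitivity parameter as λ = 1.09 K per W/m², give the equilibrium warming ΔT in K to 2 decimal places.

CO₂: 5.27 × ln(933/282) = 5.27 × ln(3.30851) = 5.27 × 1.19650 = 6.3056 W/m².
CH₄: 0.036 × (√2567 − √704) = 0.036 × (50.6656 − 26.5330) = 0.036 × 24.1326 = 0.8688 W/m².
CFC-12: Δ = 484 − 2 = 482 ppt = 0.482 ppb; ΔF = 0.32 × 0.482 = 0.1542 W/m².
Total ΔF = 6.3056 + 0.8688 + 0.1542 = 7.3286 W/m².
ΔT = λ ΔF = 1.09 × 7.33 = 7.9897 K.

ΔF = 7.33 W/m²; ΔT = 7.99 K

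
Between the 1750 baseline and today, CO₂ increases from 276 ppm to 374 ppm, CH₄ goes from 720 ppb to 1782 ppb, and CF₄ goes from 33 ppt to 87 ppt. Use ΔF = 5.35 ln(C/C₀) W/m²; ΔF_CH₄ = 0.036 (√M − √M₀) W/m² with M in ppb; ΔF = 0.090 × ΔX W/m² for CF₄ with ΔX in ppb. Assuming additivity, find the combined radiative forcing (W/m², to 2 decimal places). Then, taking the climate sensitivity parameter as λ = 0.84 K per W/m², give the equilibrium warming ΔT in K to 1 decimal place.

CO₂: 5.35 × ln(374/276) = 5.35 × ln(1.35507) = 5.35 × 0.30385 = 1.6256 W/m².
CH₄: 0.036 × (√1782 − √720) = 0.036 × (42.2137 − 26.8328) = 0.036 × 15.3809 = 0.5537 W/m².
CF₄: Δ = 87 − 33 = 54 ppt = 0.054 ppb; ΔF = 0.090 × 0.054 = 0.0049 W/m².
Total ΔF = 1.6256 + 0.5537 + 0.0049 = 2.1842 W/m².
ΔT = λ ΔF = 0.84 × 2.18 = 1.8312 K.

ΔF = 2.18 W/m²; ΔT = 1.8 K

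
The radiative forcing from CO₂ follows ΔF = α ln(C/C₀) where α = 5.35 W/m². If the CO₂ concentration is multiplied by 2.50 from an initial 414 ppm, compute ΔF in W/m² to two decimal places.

ΔF = 4.90 W/m²

Because the forcing depends only on the ratio C/C₀, the initial concentration does not enter.
ΔF = 5.35 × ln(2.50) = 5.35 × 0.91629 = 4.9022 W/m².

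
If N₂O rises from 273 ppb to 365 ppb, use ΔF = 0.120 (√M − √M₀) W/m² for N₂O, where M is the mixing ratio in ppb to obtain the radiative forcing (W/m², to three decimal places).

N₂O: 0.120 × (√365 − √273) = 0.120 × (19.1050 − 16.5227) = 0.120 × 2.5823 = 0.3099 W/m².

ΔF = 0.310 W/m²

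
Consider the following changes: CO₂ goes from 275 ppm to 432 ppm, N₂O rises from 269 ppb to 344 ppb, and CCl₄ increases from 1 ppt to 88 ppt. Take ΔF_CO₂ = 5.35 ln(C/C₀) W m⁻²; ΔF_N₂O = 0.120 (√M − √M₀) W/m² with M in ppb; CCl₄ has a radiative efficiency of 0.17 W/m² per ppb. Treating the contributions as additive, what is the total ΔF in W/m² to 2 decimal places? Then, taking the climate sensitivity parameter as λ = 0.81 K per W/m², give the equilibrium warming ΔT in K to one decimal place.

ΔF = 2.69 W/m²; ΔT = 2.2 K

CO₂: 5.35 × ln(432/275) = 5.35 × ln(1.57091) = 5.35 × 0.45166 = 2.4164 W/m².
N₂O: 0.120 × (√344 − √269) = 0.120 × (18.5472 − 16.4012) = 0.120 × 2.1460 = 0.2575 W/m².
CCl₄: Δ = 88 − 1 = 87 ppt = 0.087 ppb; ΔF = 0.17 × 0.087 = 0.0148 W/m².
Total ΔF = 2.4164 + 0.2575 + 0.0148 = 2.6887 W/m².
ΔT = λ ΔF = 0.81 × 2.69 = 2.1789 K.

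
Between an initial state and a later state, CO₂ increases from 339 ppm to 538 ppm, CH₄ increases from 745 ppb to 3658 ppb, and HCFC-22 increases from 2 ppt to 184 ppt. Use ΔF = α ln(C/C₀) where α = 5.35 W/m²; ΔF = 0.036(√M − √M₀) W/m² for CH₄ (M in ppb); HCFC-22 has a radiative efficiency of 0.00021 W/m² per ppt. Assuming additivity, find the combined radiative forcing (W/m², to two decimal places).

ΔF = 3.70 W/m²

CO₂: 5.35 × ln(538/339) = 5.35 × ln(1.58702) = 5.35 × 0.46186 = 2.4710 W/m².
CH₄: 0.036 × (√3658 − √745) = 0.036 × (60.4814 − 27.2947) = 0.036 × 33.1867 = 1.1947 W/m².
HCFC-22: ΔF = 0.00021 × (184 − 2) = 0.00021 × 182 = 0.0382 W/m².
Total ΔF = 2.4710 + 1.1947 + 0.0382 = 3.7039 W/m².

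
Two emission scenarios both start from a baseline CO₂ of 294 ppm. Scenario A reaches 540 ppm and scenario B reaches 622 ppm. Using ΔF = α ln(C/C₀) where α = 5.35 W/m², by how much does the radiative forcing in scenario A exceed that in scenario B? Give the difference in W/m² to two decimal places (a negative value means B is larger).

ΔF_A − ΔF_B = -0.76 W/m²

ΔF_A = 5.35 ln(540/294) = 5.35 × 0.60799 = 3.2527 W/m².
ΔF_B = 5.35 ln(622/294) = 5.35 × 0.74936 = 4.0091 W/m².
Difference: 3.2527 − 4.0091 = -0.7564 W/m².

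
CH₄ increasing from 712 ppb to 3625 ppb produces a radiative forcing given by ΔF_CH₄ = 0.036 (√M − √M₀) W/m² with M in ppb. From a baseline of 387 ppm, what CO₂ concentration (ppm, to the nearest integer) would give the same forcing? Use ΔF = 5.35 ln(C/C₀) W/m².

CH₄ forcing: 0.036 × (√3625 − √712) = 0.036 × (60.2080 − 26.6833) = 0.036 × 33.5247 = 1.20689 W/m².
Set 5.35 ln(C/387) = 1.20689: ln(C/387) = 1.20689/5.35 = 0.22559, so C = 387 × e^0.22559 = 387 × 1.25306 = 484.93 ppm.

C ≈ 485 ppm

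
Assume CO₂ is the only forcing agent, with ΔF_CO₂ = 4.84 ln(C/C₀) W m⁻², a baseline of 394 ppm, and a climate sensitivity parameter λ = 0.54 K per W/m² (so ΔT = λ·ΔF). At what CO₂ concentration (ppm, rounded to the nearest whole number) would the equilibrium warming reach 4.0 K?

Required forcing: ΔF = ΔT/λ = 4.0/0.54 = 7.4074 W/m².
Then ln(C/394) = ΔF/4.84 = 7.4074/4.84 = 1.53045.
So C = 394 × e^1.53045 = 394 × 4.62026 = 1820.38 ppm.

C ≈ 1820 ppm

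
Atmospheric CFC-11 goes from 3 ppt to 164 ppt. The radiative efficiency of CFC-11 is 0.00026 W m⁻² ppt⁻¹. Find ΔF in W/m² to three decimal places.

ΔF = 0.042 W/m²

CFC-11: ΔF = 0.00026 × (164 − 3) = 0.00026 × 161 = 0.0419 W/m².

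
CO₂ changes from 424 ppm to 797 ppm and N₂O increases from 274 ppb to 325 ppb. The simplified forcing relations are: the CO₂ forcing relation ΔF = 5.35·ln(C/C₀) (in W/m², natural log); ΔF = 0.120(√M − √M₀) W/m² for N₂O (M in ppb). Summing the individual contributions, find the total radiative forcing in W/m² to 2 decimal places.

CO₂: 5.35 × ln(797/424) = 5.35 × ln(1.87972) = 5.35 × 0.63112 = 3.3765 W/m².
N₂O: 0.120 × (√325 − √274) = 0.120 × (18.0278 − 16.5529) = 0.120 × 1.4749 = 0.1770 W/m².
Total ΔF = 3.3765 + 0.1770 = 3.5535 W/m².

ΔF = 3.55 W/m²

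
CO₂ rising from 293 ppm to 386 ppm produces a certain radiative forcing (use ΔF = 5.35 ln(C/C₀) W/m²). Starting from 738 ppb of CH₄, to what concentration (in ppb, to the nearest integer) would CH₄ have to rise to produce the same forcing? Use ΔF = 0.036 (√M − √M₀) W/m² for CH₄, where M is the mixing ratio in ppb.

M ≈ 4642 ppb

CO₂ forcing: 5.35 × ln(386/293) = 5.35 × 0.275665 = 1.47481 W/m².
Set 0.036(√M − √738) = 1.47481: √M = 1.47481/0.036 + √738 = 40.9669 + 27.1662 = 68.1331.
M = (68.1331)² = 4642.12 ppb.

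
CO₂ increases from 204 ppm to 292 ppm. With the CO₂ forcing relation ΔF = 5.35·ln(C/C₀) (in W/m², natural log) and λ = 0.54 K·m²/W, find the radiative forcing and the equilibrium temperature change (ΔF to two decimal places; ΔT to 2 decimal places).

ΔF = 1.92 W/m²; ΔT = 1.04 K

CO₂: 5.35 × ln(292/204) = 5.35 × ln(1.43137) = 5.35 × 0.35863 = 1.9187 W/m².
ΔT = λ ΔF = 0.54 × 1.92 = 1.0368 K.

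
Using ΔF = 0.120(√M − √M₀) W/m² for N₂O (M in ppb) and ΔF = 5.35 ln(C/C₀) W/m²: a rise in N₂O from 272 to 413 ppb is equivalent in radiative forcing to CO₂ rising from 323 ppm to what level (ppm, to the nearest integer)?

C ≈ 352 ppm

N₂O forcing: 0.120 × (√413 − √272) = 0.120 × (20.3224 − 16.4924) = 0.120 × 3.8300 = 0.45960 W/m².
Set 5.35 ln(C/323) = 0.45960: ln(C/323) = 0.45960/5.35 = 0.08591, so C = 323 × e^0.08591 = 323 × 1.08971 = 351.98 ppm.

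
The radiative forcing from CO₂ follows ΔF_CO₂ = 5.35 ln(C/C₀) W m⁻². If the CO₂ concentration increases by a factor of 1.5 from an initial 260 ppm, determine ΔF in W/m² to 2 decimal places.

ΔF = 5.35 × ln(1.5) = 5.35 × 0.40547 = 2.1693 W/m².

ΔF = 2.17 W/m²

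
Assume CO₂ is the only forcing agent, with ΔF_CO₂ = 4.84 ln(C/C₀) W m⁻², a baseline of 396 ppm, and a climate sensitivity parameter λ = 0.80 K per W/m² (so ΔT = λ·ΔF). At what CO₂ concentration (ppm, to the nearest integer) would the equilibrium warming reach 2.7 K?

C ≈ 795 ppm

Required forcing: ΔF = ΔT/λ = 2.7/0.80 = 3.3750 W/m².
Then ln(C/396) = ΔF/4.84 = 3.3750/4.84 = 0.69731.
So C = 396 × e^0.69731 = 396 × 2.00834 = 795.30 ppm.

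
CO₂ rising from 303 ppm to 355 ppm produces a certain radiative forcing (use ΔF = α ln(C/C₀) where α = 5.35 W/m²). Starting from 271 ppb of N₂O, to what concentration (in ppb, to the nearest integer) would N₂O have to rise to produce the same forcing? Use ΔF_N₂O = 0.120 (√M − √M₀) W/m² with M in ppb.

CO₂ forcing: 5.35 × ln(355/303) = 5.35 × 0.158385 = 0.84736 W/m².
Set 0.120(√M − √271) = 0.84736: √M = 0.84736/0.120 + √271 = 7.0613 + 16.4621 = 23.5234.
M = (23.5234)² = 553.35 ppb.

M ≈ 553 ppb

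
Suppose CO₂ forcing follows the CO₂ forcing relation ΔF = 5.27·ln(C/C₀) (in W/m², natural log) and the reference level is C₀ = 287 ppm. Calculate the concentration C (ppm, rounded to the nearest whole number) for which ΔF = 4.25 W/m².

C ≈ 643 ppm

Set 5.27 ln(C/287) = 4.25, so ln(C/287) = 4.25/5.27 = 0.80645.
Then C/287 = e^0.80645 = 2.23994, giving C = 287 × 2.23994 = 642.86 ppm.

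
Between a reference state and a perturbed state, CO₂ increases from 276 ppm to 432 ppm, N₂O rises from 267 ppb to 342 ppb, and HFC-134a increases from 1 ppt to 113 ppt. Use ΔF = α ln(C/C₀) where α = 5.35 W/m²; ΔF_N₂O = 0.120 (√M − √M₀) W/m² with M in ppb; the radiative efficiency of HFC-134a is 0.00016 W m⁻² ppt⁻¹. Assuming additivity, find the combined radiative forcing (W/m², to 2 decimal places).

CO₂: 5.35 × ln(432/276) = 5.35 × ln(1.56522) = 5.35 × 0.44803 = 2.3970 W/m².
N₂O: 0.120 × (√342 − √267) = 0.120 × (18.4932 − 16.3401) = 0.120 × 2.1531 = 0.2584 W/m².
HFC-134a: ΔF = 0.00016 × (113 − 1) = 0.00016 × 112 = 0.0179 W/m².
Total ΔF = 2.3970 + 0.2584 + 0.0179 = 2.6733 W/m².

ΔF = 2.67 W/m²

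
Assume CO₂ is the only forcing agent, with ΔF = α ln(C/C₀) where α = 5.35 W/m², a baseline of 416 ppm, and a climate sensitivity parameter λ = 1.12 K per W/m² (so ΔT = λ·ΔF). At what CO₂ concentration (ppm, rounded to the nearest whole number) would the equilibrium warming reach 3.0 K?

C ≈ 686 ppm

Required forcing: ΔF = ΔT/λ = 3.0/1.12 = 2.6786 W/m².
Then ln(C/416) = ΔF/5.35 = 2.6786/5.35 = 0.50067.
So C = 416 × e^0.50067 = 416 × 1.64983 = 686.33 ppm.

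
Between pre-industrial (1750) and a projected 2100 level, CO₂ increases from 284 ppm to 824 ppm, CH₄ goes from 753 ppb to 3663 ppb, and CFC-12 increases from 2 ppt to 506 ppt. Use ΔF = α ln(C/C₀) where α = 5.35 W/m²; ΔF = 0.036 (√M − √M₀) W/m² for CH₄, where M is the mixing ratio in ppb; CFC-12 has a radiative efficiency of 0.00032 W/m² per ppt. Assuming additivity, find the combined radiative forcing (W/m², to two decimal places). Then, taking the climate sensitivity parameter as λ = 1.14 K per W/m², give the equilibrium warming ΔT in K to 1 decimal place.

ΔF = 7.05 W/m²; ΔT = 8.0 K

CO₂: 5.35 × ln(824/284) = 5.35 × ln(2.90141) = 5.35 × 1.06520 = 5.6988 W/m².
CH₄: 0.036 × (√3663 − √753) = 0.036 × (60.5227 − 27.4408) = 0.036 × 33.0819 = 1.1909 W/m².
CFC-12: ΔF = 0.00032 × (506 − 2) = 0.00032 × 504 = 0.1613 W/m².
Total ΔF = 5.6988 + 1.1909 + 0.1613 = 7.0510 W/m².
ΔT = λ ΔF = 1.14 × 7.05 = 8.0370 K.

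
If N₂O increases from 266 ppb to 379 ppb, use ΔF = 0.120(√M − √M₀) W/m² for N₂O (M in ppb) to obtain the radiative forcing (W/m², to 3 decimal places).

N₂O: 0.120 × (√379 − √266) = 0.120 × (19.4679 − 16.3095) = 0.120 × 3.1584 = 0.3790 W/m².

ΔF = 0.379 W/m²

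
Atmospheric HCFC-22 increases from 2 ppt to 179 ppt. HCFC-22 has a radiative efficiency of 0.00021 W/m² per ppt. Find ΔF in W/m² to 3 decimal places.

HCFC-22: ΔF = 0.00021 × (179 − 2) = 0.00021 × 177 = 0.0372 W/m².

ΔF = 0.037 W/m²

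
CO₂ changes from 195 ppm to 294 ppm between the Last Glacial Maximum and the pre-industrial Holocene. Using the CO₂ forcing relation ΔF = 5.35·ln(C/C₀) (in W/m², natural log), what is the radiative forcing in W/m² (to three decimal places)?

ΔF = 2.197 W/m²

CO₂: 5.35 × ln(294/195) = 5.35 × ln(1.50769) = 5.35 × 0.41058 = 2.1966 W/m².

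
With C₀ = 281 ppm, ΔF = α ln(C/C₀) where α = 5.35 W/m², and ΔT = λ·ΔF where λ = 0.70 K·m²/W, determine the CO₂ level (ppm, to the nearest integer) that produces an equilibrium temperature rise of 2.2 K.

Required forcing: ΔF = ΔT/λ = 2.2/0.70 = 3.1429 W/m².
Then ln(C/281) = ΔF/5.35 = 3.1429/5.35 = 0.58746.
So C = 281 × e^0.58746 = 281 × 1.79941 = 505.63 ppm.

C ≈ 506 ppm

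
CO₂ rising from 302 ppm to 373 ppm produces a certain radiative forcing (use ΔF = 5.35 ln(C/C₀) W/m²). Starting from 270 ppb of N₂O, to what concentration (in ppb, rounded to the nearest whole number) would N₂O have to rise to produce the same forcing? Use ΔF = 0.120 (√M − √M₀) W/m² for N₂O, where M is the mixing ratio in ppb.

CO₂ forcing: 5.35 × ln(373/302) = 5.35 × 0.211151 = 1.12966 W/m².
Set 0.120(√M − √270) = 1.12966: √M = 1.12966/0.120 + √270 = 9.4138 + 16.4317 = 25.8455.
M = (25.8455)² = 667.99 ppb.

M ≈ 668 ppb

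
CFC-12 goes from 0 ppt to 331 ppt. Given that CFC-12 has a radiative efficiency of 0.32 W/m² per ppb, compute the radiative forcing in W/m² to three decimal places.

ΔF = 0.106 W/m²

CFC-12: Δ = 331 − 0 = 331 ppt = 0.331 ppb; ΔF = 0.32 × 0.331 = 0.1059 W/m².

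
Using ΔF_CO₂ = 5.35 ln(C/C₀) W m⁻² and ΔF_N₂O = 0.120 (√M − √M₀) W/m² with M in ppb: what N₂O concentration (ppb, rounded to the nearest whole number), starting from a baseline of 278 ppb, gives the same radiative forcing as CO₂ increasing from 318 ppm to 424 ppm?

CO₂ forcing: 5.35 × ln(424/318) = 5.35 × 0.287682 = 1.53910 W/m².
Set 0.120(√M − √278) = 1.53910: √M = 1.53910/0.120 + √278 = 12.8258 + 16.6733 = 29.4991.
M = (29.4991)² = 870.20 ppb.

M ≈ 870 ppb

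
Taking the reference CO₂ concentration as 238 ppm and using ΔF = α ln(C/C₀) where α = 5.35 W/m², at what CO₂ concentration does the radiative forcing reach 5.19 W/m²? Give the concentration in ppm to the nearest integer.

C ≈ 628 ppm

Set 5.35 ln(C/238) = 5.19, so ln(C/238) = 5.19/5.35 = 0.97009.
Then C/238 = e^0.97009 = 2.63818, giving C = 238 × 2.63818 = 627.89 ppm.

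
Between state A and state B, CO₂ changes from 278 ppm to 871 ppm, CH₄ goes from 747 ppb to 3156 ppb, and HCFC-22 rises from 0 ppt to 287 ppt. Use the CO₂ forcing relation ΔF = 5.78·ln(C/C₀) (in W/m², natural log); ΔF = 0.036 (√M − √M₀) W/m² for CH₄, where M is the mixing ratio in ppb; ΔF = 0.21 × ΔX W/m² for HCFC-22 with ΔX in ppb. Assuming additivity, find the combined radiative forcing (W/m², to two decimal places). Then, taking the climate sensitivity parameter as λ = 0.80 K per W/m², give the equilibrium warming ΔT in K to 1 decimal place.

CO₂: 5.78 × ln(871/278) = 5.78 × ln(3.13309) = 5.78 × 1.14202 = 6.6009 W/m².
CH₄: 0.036 × (√3156 − √747) = 0.036 × (56.1783 − 27.3313) = 0.036 × 28.8470 = 1.0385 W/m².
HCFC-22: Δ = 287 − 0 = 287 ppt = 0.287 ppb; ΔF = 0.21 × 0.287 = 0.0603 W/m².
Total ΔF = 6.6009 + 1.0385 + 0.0603 = 7.6997 W/m².
ΔT = λ ΔF = 0.80 × 7.70 = 6.1600 K.

ΔF = 7.70 W/m²; ΔT = 6.2 K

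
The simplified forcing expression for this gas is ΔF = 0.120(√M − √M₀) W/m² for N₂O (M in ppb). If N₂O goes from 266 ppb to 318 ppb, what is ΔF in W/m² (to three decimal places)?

ΔF = 0.183 W/m²

N₂O: 0.120 × (√318 − √266) = 0.120 × (17.8326 − 16.3095) = 0.120 × 1.5231 = 0.1828 W/m².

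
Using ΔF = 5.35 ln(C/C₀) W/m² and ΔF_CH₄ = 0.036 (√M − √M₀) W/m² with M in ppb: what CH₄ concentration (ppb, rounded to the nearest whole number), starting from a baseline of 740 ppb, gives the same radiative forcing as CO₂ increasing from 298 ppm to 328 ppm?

CO₂ forcing: 5.35 × ln(328/298) = 5.35 × 0.095920 = 0.51317 W/m².
Set 0.036(√M − √740) = 0.51317: √M = 0.51317/0.036 + √740 = 14.2547 + 27.2029 = 41.4576.
M = (41.4576)² = 1718.73 ppb.

M ≈ 1719 ppb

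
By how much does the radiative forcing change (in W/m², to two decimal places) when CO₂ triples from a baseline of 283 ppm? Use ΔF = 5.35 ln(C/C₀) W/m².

ΔF = 5.35 × ln(3) = 5.35 × 1.09861 = 5.8776 W/m².

ΔF = 5.88 W/m²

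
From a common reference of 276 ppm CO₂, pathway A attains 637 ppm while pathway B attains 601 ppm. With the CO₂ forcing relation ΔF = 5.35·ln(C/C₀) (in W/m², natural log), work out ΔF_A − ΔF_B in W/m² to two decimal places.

ΔF_A − ΔF_B = 0.31 W/m²

ΔF_A = 5.35 ln(637/276) = 5.35 × 0.83637 = 4.4746 W/m².
ΔF_B = 5.35 ln(601/276) = 5.35 × 0.77819 = 4.1633 W/m².
Difference: 4.4746 − 4.1633 = 0.3113 W/m².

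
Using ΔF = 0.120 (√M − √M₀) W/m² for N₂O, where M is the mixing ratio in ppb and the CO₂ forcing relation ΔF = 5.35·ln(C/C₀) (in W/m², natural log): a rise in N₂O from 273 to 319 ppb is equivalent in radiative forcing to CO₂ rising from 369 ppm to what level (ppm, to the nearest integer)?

C ≈ 380 ppm

N₂O forcing: 0.120 × (√319 − √273) = 0.120 × (17.8606 − 16.5227) = 0.120 × 1.3379 = 0.16055 W/m².
Set 5.35 ln(C/369) = 0.16055: ln(C/369) = 0.16055/5.35 = 0.03001, so C = 369 × e^0.03001 = 369 × 1.03046 = 380.24 ppm.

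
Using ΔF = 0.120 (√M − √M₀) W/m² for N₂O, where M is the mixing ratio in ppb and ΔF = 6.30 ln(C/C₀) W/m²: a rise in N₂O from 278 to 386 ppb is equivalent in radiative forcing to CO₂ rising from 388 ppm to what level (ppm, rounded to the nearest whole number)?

N₂O forcing: 0.120 × (√386 − √278) = 0.120 × (19.6469 − 16.6733) = 0.120 × 2.9736 = 0.35683 W/m².
Set 6.30 ln(C/388) = 0.35683: ln(C/388) = 0.35683/6.30 = 0.05664, so C = 388 × e^0.05664 = 388 × 1.05827 = 410.61 ppm.

C ≈ 411 ppm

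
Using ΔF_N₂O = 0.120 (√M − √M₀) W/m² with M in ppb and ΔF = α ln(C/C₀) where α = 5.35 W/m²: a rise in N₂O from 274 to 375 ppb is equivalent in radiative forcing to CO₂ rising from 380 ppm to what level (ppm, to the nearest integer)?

N₂O forcing: 0.120 × (√375 − √274) = 0.120 × (19.3649 − 16.5529) = 0.120 × 2.8120 = 0.33744 W/m².
Set 5.35 ln(C/380) = 0.33744: ln(C/380) = 0.33744/5.35 = 0.06307, so C = 380 × e^0.06307 = 380 × 1.06510 = 404.74 ppm.

C ≈ 405 ppm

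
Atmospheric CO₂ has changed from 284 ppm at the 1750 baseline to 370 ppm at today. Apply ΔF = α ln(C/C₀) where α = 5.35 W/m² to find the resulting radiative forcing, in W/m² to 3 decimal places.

ΔF = 1.415 W/m²

CO₂: 5.35 × ln(370/284) = 5.35 × ln(1.30282) = 5.35 × 0.26453 = 1.4152 W/m².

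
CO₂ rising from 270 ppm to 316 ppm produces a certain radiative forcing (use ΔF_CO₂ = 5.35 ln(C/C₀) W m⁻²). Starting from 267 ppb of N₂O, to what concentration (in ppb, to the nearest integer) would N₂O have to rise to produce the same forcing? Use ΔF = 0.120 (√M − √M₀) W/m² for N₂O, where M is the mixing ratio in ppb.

M ≈ 545 ppb

CO₂ forcing: 5.35 × ln(316/270) = 5.35 × 0.157320 = 0.84166 W/m².
Set 0.120(√M − √267) = 0.84166: √M = 0.84166/0.120 + √267 = 7.0138 + 16.3401 = 23.3539.
M = (23.3539)² = 545.40 ppb.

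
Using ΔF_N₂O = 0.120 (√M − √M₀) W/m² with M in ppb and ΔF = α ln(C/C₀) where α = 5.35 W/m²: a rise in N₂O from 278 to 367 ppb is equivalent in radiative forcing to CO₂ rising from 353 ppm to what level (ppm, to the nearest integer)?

C ≈ 373 ppm

N₂O forcing: 0.120 × (√367 − √278) = 0.120 × (19.1572 − 16.6733) = 0.120 × 2.4839 = 0.29807 W/m².
Set 5.35 ln(C/353) = 0.29807: ln(C/353) = 0.29807/5.35 = 0.05571, so C = 353 × e^0.05571 = 353 × 1.05729 = 373.22 ppm.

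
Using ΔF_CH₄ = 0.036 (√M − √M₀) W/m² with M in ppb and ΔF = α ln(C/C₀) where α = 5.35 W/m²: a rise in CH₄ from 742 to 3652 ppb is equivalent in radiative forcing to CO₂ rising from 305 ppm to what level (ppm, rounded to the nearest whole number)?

CH₄ forcing: 0.036 × (√3652 − √742) = 0.036 × (60.4318 − 27.2397) = 0.036 × 33.1921 = 1.19492 W/m².
Set 5.35 ln(C/305) = 1.19492: ln(C/305) = 1.19492/5.35 = 0.22335, so C = 305 × e^0.22335 = 305 × 1.25026 = 381.33 ppm.

C ≈ 381 ppm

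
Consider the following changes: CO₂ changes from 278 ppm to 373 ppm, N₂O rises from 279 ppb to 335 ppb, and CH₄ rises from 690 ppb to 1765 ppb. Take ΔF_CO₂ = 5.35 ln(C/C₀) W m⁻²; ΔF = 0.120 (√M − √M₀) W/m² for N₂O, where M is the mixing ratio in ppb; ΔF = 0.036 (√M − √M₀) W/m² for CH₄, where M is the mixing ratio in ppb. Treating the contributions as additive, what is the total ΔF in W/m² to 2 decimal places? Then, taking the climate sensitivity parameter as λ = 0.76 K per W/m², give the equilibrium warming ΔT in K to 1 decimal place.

CO₂: 5.35 × ln(373/278) = 5.35 × ln(1.34173) = 5.35 × 0.29396 = 1.5727 W/m².
N₂O: 0.120 × (√335 − √279) = 0.120 × (18.3030 − 16.7033) = 0.120 × 1.5997 = 0.1920 W/m².
CH₄: 0.036 × (√1765 − √690) = 0.036 × (42.0119 − 26.2679) = 0.036 × 15.7440 = 0.5668 W/m².
Total ΔF = 1.5727 + 0.1920 + 0.5668 = 2.3315 W/m².
ΔT = λ ΔF = 0.76 × 2.33 = 1.7708 K.

ΔF = 2.33 W/m²; ΔT = 1.8 K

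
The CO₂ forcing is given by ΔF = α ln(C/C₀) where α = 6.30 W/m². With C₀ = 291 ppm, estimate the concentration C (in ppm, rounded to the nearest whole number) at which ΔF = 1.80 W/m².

C ≈ 387 ppm

Set 6.30 ln(C/291) = 1.80, so ln(C/291) = 1.80/6.30 = 0.28571.
Then C/291 = e^0.28571 = 1.33071, giving C = 291 × 1.33071 = 387.24 ppm.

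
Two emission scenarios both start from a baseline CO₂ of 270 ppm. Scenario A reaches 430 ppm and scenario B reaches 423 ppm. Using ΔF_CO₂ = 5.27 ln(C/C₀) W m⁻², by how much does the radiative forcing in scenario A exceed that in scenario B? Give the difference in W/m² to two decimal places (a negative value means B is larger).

ΔF_A = 5.27 ln(430/270) = 5.27 × 0.46536 = 2.4524 W/m².
ΔF_B = 5.27 ln(423/270) = 5.27 × 0.44895 = 2.3660 W/m².
Difference: 2.4524 − 2.3660 = 0.0864 W/m².

ΔF_A − ΔF_B = 0.09 W/m²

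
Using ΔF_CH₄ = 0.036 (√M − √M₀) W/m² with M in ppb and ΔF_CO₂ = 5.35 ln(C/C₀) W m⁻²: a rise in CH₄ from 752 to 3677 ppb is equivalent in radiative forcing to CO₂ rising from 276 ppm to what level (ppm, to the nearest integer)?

CH₄ forcing: 0.036 × (√3677 − √752) = 0.036 × (60.6383 − 27.4226) = 0.036 × 33.2157 = 1.19577 W/m².
Set 5.35 ln(C/276) = 1.19577: ln(C/276) = 1.19577/5.35 = 0.22351, so C = 276 × e^0.22351 = 276 × 1.25046 = 345.13 ppm.

C ≈ 345 ppm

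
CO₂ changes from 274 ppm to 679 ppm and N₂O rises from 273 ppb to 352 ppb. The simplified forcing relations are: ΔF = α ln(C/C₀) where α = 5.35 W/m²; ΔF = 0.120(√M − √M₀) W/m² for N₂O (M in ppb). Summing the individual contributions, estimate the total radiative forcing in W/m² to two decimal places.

ΔF = 5.12 W/m²

CO₂: 5.35 × ln(679/274) = 5.35 × ln(2.47810) = 5.35 × 0.90749 = 4.8551 W/m².
N₂O: 0.120 × (√352 − √273) = 0.120 × (18.7617 − 16.5227) = 0.120 × 2.2390 = 0.2687 W/m².
Total ΔF = 4.8551 + 0.2687 = 5.1238 W/m².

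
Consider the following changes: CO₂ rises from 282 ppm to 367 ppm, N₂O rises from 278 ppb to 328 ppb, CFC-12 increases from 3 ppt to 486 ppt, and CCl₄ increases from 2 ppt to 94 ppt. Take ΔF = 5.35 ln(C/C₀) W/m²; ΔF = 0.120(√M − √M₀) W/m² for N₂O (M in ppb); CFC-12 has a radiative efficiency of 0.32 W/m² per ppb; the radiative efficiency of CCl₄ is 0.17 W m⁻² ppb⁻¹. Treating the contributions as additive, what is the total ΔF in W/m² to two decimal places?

ΔF = 1.75 W/m²

CO₂: 5.35 × ln(367/282) = 5.35 × ln(1.30142) = 5.35 × 0.26346 = 1.4095 W/m².
N₂O: 0.120 × (√328 − √278) = 0.120 × (18.1108 − 16.6733) = 0.120 × 1.4375 = 0.1725 W/m².
CFC-12: Δ = 486 − 3 = 483 ppt = 0.483 ppb; ΔF = 0.32 × 0.483 = 0.1546 W/m².
CCl₄: Δ = 94 − 2 = 92 ppt = 0.092 ppb; ΔF = 0.17 × 0.092 = 0.0156 W/m².
Total ΔF = 1.4095 + 0.1725 + 0.1546 + 0.0156 = 1.7522 W/m².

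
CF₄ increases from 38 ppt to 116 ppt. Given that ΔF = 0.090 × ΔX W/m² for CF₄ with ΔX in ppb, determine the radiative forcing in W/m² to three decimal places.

ΔF = 0.007 W/m²

CF₄: Δ = 116 − 38 = 78 ppt = 0.078 ppb; ΔF = 0.090 × 0.078 = 0.0070 W/m².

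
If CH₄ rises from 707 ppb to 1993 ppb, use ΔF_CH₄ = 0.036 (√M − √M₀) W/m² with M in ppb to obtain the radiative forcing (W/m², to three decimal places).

CH₄: 0.036 × (√1993 − √707) = 0.036 × (44.6430 − 26.5895) = 0.036 × 18.0535 = 0.6499 W/m².

ΔF = 0.650 W/m²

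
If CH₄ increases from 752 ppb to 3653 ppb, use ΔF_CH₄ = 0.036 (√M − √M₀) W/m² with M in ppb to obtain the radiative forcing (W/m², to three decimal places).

CH₄: 0.036 × (√3653 − √752) = 0.036 × (60.4401 − 27.4226) = 0.036 × 33.0175 = 1.1886 W/m².

ΔF = 1.189 W/m²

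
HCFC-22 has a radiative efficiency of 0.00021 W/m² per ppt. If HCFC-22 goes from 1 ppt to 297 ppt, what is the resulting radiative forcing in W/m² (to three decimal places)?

ΔF = 0.062 W/m²

HCFC-22: ΔF = 0.00021 × (297 − 1) = 0.00021 × 296 = 0.0622 W/m².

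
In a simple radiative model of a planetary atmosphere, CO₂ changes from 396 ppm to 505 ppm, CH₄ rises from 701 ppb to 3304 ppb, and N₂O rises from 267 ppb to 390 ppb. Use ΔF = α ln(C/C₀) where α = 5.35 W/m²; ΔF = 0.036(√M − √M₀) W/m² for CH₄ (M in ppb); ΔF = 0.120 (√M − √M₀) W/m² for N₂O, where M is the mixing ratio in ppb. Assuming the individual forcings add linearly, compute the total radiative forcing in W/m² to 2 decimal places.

ΔF = 2.83 W/m²

CO₂: 5.35 × ln(505/396) = 5.35 × ln(1.27525) = 5.35 × 0.24314 = 1.3008 W/m².
CH₄: 0.036 × (√3304 − √701) = 0.036 × (57.4804 − 26.4764) = 0.036 × 31.0040 = 1.1161 W/m².
N₂O: 0.120 × (√390 − √267) = 0.120 × (19.7484 − 16.3401) = 0.120 × 3.4083 = 0.4090 W/m².
Total ΔF = 1.3008 + 1.1161 + 0.4090 = 2.8259 W/m².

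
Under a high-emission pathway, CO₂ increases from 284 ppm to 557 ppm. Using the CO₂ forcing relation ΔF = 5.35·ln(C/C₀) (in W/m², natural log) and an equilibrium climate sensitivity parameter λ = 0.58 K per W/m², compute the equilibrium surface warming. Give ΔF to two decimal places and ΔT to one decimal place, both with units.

CO₂: 5.35 × ln(557/284) = 5.35 × ln(1.96127) = 5.35 × 0.67359 = 3.6037 W/m².
ΔT = λ ΔF = 0.58 × 3.60 = 2.0880 K.

ΔF = 3.60 W/m²; ΔT = 2.1 K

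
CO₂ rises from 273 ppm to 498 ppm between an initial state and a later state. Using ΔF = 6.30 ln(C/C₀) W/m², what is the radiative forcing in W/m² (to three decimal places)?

ΔF = 3.787 W/m²

CO₂: 6.30 × ln(498/273) = 6.30 × ln(1.82418) = 6.30 × 0.60113 = 3.7871 W/m².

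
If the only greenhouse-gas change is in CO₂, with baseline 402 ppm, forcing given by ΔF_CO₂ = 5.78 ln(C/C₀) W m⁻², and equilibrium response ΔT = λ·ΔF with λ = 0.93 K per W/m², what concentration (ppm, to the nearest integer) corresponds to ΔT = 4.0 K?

C ≈ 846 ppm

Required forcing: ΔF = ΔT/λ = 4.0/0.93 = 4.3011 W/m².
Then ln(C/402) = ΔF/5.78 = 4.3011/5.78 = 0.74413.
So C = 402 × e^0.74413 = 402 × 2.10461 = 846.05 ppm.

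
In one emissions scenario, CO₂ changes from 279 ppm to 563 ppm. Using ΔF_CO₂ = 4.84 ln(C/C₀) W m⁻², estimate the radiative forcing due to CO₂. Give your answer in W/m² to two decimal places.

CO₂ absorption bands are partially saturated, so forcing scales with the logarithm of the concentration ratio.
CO₂: 4.84 × ln(563/279) = 4.84 × ln(2.01792) = 4.84 × 0.70207 = 3.3980 W/m².

ΔF = 3.40 W/m²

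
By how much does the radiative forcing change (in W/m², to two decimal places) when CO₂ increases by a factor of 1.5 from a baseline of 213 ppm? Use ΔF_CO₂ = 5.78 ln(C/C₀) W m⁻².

ΔF = 2.34 W/m²

Because the forcing depends only on the ratio C/C₀, the initial concentration does not enter.
ΔF = 5.78 × ln(1.5) = 5.78 × 0.40547 = 2.3436 W/m².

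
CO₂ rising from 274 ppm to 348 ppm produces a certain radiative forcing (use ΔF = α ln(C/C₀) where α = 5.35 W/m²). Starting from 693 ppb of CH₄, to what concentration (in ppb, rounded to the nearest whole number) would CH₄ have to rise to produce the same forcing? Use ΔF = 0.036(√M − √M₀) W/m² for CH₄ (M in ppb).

CO₂ forcing: 5.35 × ln(348/274) = 5.35 × 0.239074 = 1.27905 W/m².
Set 0.036(√M − √693) = 1.27905: √M = 1.27905/0.036 + √693 = 35.5292 + 26.3249 = 61.8541.
M = (61.8541)² = 3825.93 ppb.

M ≈ 3826 ppb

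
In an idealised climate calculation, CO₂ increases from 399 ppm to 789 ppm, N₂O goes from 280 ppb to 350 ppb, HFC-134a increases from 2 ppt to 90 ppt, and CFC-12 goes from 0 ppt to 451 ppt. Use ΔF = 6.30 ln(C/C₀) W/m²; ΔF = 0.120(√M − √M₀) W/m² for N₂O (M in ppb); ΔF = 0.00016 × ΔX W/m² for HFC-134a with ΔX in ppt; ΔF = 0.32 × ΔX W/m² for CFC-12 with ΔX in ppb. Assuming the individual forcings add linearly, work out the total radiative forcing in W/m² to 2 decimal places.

ΔF = 4.69 W/m²

CO₂: 6.30 × ln(789/399) = 6.30 × ln(1.97744) = 6.30 × 0.68180 = 4.2953 W/m².
N₂O: 0.120 × (√350 − √280) = 0.120 × (18.7083 − 16.7332) = 0.120 × 1.9751 = 0.2370 W/m².
HFC-134a: ΔF = 0.00016 × (90 − 2) = 0.00016 × 88 = 0.0141 W/m².
CFC-12: Δ = 451 − 0 = 451 ppt = 0.451 ppb; ΔF = 0.32 × 0.451 = 0.1443 W/m².
Total ΔF = 4.2953 + 0.2370 + 0.0141 + 0.1443 = 4.6907 W/m².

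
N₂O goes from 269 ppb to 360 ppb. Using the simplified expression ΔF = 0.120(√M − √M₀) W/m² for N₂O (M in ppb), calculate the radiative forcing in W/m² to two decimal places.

N₂O: 0.120 × (√360 − √269) = 0.120 × (18.9737 − 16.4012) = 0.120 × 2.5725 = 0.3087 W/m².

ΔF = 0.31 W/m²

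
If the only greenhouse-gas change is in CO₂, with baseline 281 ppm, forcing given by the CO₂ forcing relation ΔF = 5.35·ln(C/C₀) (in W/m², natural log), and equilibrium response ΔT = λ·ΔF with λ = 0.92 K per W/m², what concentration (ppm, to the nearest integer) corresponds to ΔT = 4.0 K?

C ≈ 633 ppm

Required forcing: ΔF = ΔT/λ = 4.0/0.92 = 4.3478 W/m².
Then ln(C/281) = ΔF/5.35 = 4.3478/5.35 = 0.81267.
So C = 281 × e^0.81267 = 281 × 2.25392 = 633.35 ppm.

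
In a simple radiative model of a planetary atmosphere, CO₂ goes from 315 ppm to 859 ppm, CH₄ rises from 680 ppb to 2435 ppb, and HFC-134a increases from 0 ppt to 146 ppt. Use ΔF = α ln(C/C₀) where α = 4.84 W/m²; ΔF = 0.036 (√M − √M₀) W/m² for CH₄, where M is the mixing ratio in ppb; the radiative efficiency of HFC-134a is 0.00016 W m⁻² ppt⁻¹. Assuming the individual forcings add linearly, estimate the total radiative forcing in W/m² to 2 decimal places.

ΔF = 5.72 W/m²

CO₂: 4.84 × ln(859/315) = 4.84 × ln(2.72698) = 4.84 × 1.00319 = 4.8554 W/m².
CH₄: 0.036 × (√2435 − √680) = 0.036 × (49.3457 − 26.0768) = 0.036 × 23.2689 = 0.8377 W/m².
HFC-134a: ΔF = 0.00016 × (146 − 0) = 0.00016 × 146 = 0.0234 W/m².
Total ΔF = 4.8554 + 0.8377 + 0.0234 = 5.7165 W/m².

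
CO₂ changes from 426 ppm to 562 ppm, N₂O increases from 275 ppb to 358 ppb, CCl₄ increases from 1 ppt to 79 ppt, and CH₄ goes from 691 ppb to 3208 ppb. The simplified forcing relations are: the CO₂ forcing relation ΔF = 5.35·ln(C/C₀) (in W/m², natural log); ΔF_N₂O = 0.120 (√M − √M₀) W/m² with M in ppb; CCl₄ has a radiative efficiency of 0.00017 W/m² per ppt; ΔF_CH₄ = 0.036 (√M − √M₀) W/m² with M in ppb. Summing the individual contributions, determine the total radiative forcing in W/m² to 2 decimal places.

CO₂: 5.35 × ln(562/426) = 5.35 × ln(1.31925) = 5.35 × 0.27706 = 1.4823 W/m².
N₂O: 0.120 × (√358 − √275) = 0.120 × (18.9209 − 16.5831) = 0.120 × 2.3378 = 0.2805 W/m².
CCl₄: ΔF = 0.00017 × (79 − 1) = 0.00017 × 78 = 0.0133 W/m².
CH₄: 0.036 × (√3208 − √691) = 0.036 × (56.6392 − 26.2869) = 0.036 × 30.3523 = 1.0927 W/m².
Total ΔF = 1.4823 + 0.2805 + 0.0133 + 1.0927 = 2.8688 W/m².

ΔF = 2.87 W/m²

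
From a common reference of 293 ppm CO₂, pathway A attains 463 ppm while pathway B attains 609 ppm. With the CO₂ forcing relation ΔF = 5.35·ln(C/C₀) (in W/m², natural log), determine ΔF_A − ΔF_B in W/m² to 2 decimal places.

ΔF_A − ΔF_B = -1.47 W/m²

ΔF_A = 5.35 ln(463/293) = 5.35 × 0.45755 = 2.4479 W/m².
ΔF_B = 5.35 ln(609/293) = 5.35 × 0.73165 = 3.9143 W/m².
Difference: 2.4479 − 3.9143 = -1.4664 W/m².
(Equivalently, ΔF_A − ΔF_B = 5.35 ln(463/609) = 5.35 × -0.27409 = -1.4664 W/m².)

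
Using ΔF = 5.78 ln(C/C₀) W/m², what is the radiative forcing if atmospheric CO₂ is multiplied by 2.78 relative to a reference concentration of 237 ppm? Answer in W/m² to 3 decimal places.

Because the forcing depends only on the ratio C/C₀, the initial concentration does not enter.
ΔF = 5.78 × ln(2.78) = 5.78 × 1.02245 = 5.9098 W/m².

ΔF = 5.910 W/m²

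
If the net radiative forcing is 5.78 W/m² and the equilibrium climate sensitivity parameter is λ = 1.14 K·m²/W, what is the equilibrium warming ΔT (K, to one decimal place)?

ΔT = 6.6 K

ΔT = λ ΔF = 1.14 × 5.78 = 6.5892 K.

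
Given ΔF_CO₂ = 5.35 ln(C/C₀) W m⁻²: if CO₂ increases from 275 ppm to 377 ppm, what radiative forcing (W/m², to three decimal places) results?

ΔF = 1.688 W/m²

CO₂: 5.35 × ln(377/275) = 5.35 × ln(1.37091) = 5.35 × 0.31547 = 1.6878 W/m².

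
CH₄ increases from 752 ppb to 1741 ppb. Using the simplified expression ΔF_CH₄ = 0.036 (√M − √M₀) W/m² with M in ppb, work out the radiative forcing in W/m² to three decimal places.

ΔF = 0.515 W/m²

CH₄: 0.036 × (√1741 − √752) = 0.036 × (41.7253 − 27.4226) = 0.036 × 14.3027 = 0.5149 W/m².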